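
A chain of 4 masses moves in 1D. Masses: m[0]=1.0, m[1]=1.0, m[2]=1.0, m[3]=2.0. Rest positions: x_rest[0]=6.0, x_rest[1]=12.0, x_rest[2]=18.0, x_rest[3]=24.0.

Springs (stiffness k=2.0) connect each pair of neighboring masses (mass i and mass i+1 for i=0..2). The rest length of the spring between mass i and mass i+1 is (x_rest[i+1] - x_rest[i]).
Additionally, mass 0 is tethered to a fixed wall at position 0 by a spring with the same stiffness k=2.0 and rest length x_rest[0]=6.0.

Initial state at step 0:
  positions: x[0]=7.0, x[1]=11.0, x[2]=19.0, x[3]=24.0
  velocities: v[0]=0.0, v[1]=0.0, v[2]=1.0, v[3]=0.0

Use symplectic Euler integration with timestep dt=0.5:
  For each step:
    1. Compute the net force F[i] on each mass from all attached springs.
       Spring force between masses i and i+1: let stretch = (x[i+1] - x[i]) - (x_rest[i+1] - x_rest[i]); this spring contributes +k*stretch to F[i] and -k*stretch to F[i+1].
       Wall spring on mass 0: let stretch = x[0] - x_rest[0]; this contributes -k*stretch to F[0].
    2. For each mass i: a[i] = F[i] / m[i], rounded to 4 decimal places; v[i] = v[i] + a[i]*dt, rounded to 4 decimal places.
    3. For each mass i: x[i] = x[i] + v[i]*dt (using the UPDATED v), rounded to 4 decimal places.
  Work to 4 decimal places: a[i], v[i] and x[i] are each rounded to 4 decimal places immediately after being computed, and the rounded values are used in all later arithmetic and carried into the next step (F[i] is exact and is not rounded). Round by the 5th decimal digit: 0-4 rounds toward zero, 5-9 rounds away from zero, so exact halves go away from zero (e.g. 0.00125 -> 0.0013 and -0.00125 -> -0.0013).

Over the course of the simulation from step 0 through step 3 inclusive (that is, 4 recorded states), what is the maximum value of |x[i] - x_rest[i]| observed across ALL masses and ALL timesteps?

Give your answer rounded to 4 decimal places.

Step 0: x=[7.0000 11.0000 19.0000 24.0000] v=[0.0000 0.0000 1.0000 0.0000]
Step 1: x=[5.5000 13.0000 18.0000 24.2500] v=[-3.0000 4.0000 -2.0000 0.5000]
Step 2: x=[5.0000 13.7500 17.6250 24.4375] v=[-1.0000 1.5000 -0.7500 0.3750]
Step 3: x=[6.3750 12.0625 18.7188 24.4219] v=[2.7500 -3.3750 2.1875 -0.0313]
Max displacement = 1.7500

Answer: 1.7500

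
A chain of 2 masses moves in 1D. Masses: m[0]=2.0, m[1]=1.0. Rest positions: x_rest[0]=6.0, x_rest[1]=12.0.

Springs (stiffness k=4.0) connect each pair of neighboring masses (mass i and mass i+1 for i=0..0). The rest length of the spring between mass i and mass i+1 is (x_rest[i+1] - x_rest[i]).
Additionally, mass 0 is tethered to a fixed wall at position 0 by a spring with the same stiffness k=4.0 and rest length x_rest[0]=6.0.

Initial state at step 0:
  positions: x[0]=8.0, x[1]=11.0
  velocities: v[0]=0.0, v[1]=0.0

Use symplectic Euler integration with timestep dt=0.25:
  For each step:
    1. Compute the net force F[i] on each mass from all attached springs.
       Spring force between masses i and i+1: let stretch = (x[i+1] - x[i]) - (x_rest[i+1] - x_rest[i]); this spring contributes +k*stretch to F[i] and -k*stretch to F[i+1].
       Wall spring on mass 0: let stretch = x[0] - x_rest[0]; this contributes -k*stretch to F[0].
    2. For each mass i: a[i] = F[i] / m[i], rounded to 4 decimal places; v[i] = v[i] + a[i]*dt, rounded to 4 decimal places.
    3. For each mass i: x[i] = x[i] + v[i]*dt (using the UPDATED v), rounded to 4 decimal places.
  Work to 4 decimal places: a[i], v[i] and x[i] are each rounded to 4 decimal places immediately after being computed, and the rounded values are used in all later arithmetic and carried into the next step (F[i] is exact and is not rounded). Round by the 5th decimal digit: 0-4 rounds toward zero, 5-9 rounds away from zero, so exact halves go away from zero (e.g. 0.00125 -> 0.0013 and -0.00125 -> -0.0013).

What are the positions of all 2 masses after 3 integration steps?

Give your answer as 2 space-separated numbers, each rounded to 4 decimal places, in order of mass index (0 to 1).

Answer: 5.3945 13.9297

Derivation:
Step 0: x=[8.0000 11.0000] v=[0.0000 0.0000]
Step 1: x=[7.3750 11.7500] v=[-2.5000 3.0000]
Step 2: x=[6.3750 12.9063] v=[-4.0000 4.6250]
Step 3: x=[5.3945 13.9297] v=[-3.9219 4.0937]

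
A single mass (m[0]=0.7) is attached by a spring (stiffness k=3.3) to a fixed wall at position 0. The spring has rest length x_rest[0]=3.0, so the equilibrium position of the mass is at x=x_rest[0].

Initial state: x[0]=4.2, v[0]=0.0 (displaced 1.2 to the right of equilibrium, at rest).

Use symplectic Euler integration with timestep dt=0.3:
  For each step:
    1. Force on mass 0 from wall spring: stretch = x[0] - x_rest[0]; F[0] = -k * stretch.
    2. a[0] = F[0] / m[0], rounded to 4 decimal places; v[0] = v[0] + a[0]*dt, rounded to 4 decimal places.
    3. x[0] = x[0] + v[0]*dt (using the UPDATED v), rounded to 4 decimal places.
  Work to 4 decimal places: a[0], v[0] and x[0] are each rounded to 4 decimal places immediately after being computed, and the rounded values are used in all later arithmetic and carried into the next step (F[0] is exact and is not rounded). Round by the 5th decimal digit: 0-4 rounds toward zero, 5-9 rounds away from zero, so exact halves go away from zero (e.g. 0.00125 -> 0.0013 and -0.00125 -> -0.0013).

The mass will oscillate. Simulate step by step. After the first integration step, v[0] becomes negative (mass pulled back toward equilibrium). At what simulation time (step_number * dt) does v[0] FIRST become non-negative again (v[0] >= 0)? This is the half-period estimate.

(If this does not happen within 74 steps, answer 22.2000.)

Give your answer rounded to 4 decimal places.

Answer: 1.5000

Derivation:
Step 0: x=[4.2000] v=[0.0000]
Step 1: x=[3.6909] v=[-1.6971]
Step 2: x=[2.8886] v=[-2.6742]
Step 3: x=[2.1336] v=[-2.5166]
Step 4: x=[1.7462] v=[-1.2913]
Step 5: x=[1.8908] v=[0.4819]
First v>=0 after going negative at step 5, time=1.5000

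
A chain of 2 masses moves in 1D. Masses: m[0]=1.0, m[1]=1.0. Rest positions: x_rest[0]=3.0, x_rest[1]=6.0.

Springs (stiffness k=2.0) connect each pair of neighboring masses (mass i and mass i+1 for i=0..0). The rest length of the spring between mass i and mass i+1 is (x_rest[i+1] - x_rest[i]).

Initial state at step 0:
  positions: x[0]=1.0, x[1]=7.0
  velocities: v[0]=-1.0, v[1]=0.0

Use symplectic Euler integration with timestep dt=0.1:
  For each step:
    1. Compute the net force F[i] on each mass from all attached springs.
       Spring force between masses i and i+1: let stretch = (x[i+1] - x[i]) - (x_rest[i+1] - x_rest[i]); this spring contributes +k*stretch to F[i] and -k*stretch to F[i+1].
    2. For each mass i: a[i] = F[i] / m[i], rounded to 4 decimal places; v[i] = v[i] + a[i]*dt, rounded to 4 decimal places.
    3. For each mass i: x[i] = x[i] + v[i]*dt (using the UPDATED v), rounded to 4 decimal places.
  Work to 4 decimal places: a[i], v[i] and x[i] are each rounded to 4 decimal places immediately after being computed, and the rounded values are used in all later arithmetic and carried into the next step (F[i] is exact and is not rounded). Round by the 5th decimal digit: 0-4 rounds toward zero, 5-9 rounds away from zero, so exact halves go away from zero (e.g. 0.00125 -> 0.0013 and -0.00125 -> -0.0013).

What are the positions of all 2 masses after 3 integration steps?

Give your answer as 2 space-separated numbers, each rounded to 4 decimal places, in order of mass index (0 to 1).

Answer: 1.0560 6.6440

Derivation:
Step 0: x=[1.0000 7.0000] v=[-1.0000 0.0000]
Step 1: x=[0.9600 6.9400] v=[-0.4000 -0.6000]
Step 2: x=[0.9796 6.8204] v=[0.1960 -1.1960]
Step 3: x=[1.0560 6.6440] v=[0.7642 -1.7642]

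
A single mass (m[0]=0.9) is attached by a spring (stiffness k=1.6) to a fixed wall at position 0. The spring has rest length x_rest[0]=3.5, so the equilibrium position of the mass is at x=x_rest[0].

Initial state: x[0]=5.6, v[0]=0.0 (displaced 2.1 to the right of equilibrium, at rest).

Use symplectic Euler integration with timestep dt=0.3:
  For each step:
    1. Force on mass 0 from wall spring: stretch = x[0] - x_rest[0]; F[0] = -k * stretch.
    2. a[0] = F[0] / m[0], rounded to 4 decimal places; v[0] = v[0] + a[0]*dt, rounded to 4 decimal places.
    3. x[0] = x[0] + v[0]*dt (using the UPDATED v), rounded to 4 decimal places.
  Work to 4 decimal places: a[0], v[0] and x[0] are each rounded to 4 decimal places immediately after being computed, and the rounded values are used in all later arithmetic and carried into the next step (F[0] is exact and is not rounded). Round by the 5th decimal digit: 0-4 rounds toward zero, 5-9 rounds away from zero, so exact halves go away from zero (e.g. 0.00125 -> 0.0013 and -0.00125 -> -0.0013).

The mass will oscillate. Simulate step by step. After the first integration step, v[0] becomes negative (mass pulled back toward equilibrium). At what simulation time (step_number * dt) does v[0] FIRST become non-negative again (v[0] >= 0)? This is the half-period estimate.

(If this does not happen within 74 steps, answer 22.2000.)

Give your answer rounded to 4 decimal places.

Answer: 2.4000

Derivation:
Step 0: x=[5.6000] v=[0.0000]
Step 1: x=[5.2640] v=[-1.1200]
Step 2: x=[4.6458] v=[-2.0608]
Step 3: x=[3.8442] v=[-2.6719]
Step 4: x=[2.9876] v=[-2.8555]
Step 5: x=[2.2129] v=[-2.5822]
Step 6: x=[1.6442] v=[-1.8957]
Step 7: x=[1.3724] v=[-0.9059]
Step 8: x=[1.4410] v=[0.2288]
First v>=0 after going negative at step 8, time=2.4000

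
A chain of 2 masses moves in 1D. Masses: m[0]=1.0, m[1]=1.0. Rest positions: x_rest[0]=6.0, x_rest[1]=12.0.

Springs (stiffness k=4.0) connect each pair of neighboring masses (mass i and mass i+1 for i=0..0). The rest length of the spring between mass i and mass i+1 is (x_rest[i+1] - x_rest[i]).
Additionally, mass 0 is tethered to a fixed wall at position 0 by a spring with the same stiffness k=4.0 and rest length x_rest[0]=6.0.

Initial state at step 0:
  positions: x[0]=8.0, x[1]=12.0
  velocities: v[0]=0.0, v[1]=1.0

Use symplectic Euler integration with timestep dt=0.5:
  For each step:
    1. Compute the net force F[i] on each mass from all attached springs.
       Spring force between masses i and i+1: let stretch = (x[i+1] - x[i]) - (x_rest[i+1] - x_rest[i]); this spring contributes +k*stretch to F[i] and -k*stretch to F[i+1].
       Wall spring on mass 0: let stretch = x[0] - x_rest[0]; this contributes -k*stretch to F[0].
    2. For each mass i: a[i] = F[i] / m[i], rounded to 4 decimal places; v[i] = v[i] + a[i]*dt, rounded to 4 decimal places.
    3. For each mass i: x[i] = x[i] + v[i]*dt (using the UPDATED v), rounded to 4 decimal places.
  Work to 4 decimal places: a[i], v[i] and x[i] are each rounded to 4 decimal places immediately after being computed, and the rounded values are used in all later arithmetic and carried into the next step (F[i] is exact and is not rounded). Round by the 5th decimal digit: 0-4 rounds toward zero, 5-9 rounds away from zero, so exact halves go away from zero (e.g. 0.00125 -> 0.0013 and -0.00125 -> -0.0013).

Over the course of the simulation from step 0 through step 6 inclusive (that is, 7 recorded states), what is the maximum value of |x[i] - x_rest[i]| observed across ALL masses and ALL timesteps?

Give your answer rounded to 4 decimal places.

Step 0: x=[8.0000 12.0000] v=[0.0000 1.0000]
Step 1: x=[4.0000 14.5000] v=[-8.0000 5.0000]
Step 2: x=[6.5000 12.5000] v=[5.0000 -4.0000]
Step 3: x=[8.5000 10.5000] v=[4.0000 -4.0000]
Step 4: x=[4.0000 12.5000] v=[-9.0000 4.0000]
Step 5: x=[4.0000 12.0000] v=[0.0000 -1.0000]
Step 6: x=[8.0000 9.5000] v=[8.0000 -5.0000]
Max displacement = 2.5000

Answer: 2.5000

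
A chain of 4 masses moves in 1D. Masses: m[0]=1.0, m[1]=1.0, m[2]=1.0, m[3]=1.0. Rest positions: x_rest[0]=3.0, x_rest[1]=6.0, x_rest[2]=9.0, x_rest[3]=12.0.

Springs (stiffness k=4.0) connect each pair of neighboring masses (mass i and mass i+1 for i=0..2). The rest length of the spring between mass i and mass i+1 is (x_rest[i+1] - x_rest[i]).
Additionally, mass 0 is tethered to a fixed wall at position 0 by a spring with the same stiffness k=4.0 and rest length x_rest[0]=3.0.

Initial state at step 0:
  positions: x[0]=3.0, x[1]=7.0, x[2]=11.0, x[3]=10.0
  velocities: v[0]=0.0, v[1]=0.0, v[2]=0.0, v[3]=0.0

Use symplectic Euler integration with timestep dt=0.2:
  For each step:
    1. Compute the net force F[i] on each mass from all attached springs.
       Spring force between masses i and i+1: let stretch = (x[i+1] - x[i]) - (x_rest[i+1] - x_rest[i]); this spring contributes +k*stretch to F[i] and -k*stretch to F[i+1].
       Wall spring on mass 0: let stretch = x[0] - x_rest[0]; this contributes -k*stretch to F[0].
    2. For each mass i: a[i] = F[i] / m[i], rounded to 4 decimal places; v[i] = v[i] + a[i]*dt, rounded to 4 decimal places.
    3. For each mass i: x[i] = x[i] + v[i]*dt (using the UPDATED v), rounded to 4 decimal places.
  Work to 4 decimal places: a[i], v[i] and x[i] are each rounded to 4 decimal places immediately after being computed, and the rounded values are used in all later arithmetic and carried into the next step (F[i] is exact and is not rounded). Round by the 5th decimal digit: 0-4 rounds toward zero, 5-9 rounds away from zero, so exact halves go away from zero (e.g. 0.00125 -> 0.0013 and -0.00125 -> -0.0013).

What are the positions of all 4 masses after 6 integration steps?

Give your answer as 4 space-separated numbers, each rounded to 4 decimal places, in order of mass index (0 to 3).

Step 0: x=[3.0000 7.0000 11.0000 10.0000] v=[0.0000 0.0000 0.0000 0.0000]
Step 1: x=[3.1600 7.0000 10.2000 10.6400] v=[0.8000 0.0000 -4.0000 3.2000]
Step 2: x=[3.4288 6.8976 8.9584 11.6896] v=[1.3440 -0.5120 -6.2080 5.2480]
Step 3: x=[3.7040 6.5699 7.8241 12.7822] v=[1.3760 -1.6384 -5.6717 5.4630]
Step 4: x=[3.8451 5.9843 7.2824 13.5615] v=[0.7055 -2.9278 -2.7086 3.8965]
Step 5: x=[3.7133 5.2642 7.5376 13.8161] v=[-0.6592 -3.6007 1.2762 1.2732]
Step 6: x=[3.2355 4.6597 8.4337 13.5462] v=[-2.3891 -3.0227 4.4803 -1.3496]

Answer: 3.2355 4.6597 8.4337 13.5462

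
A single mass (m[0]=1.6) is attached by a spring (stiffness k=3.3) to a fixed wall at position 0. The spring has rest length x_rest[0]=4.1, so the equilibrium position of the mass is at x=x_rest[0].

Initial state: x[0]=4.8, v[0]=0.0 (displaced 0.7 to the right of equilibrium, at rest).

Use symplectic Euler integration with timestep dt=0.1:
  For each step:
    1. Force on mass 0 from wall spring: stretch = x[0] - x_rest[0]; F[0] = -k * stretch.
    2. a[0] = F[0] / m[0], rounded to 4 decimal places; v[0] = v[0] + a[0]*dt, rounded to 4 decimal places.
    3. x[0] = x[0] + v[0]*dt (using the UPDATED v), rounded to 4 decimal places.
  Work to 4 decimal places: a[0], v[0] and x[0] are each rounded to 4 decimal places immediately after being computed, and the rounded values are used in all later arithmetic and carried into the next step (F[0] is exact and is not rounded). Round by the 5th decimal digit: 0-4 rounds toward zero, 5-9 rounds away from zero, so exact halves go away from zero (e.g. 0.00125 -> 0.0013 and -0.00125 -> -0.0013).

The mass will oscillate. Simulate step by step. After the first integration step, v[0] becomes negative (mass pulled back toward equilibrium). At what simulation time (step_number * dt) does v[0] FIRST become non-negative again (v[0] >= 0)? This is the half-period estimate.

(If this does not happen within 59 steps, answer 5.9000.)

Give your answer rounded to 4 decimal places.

Answer: 2.2000

Derivation:
Step 0: x=[4.8000] v=[0.0000]
Step 1: x=[4.7856] v=[-0.1444]
Step 2: x=[4.7570] v=[-0.2858]
Step 3: x=[4.7149] v=[-0.4213]
Step 4: x=[4.6601] v=[-0.5481]
Step 5: x=[4.5937] v=[-0.6636]
Step 6: x=[4.5172] v=[-0.7654]
Step 7: x=[4.4321] v=[-0.8515]
Step 8: x=[4.3401] v=[-0.9200]
Step 9: x=[4.2432] v=[-0.9695]
Step 10: x=[4.1433] v=[-0.9990]
Step 11: x=[4.0425] v=[-1.0079]
Step 12: x=[3.9429] v=[-0.9960]
Step 13: x=[3.8465] v=[-0.9636]
Step 14: x=[3.7554] v=[-0.9113]
Step 15: x=[3.6714] v=[-0.8402]
Step 16: x=[3.5962] v=[-0.7518]
Step 17: x=[3.5314] v=[-0.6479]
Step 18: x=[3.4783] v=[-0.5306]
Step 19: x=[3.4381] v=[-0.4024]
Step 20: x=[3.4115] v=[-0.2659]
Step 21: x=[3.3991] v=[-0.1239]
Step 22: x=[3.4012] v=[0.0207]
First v>=0 after going negative at step 22, time=2.2000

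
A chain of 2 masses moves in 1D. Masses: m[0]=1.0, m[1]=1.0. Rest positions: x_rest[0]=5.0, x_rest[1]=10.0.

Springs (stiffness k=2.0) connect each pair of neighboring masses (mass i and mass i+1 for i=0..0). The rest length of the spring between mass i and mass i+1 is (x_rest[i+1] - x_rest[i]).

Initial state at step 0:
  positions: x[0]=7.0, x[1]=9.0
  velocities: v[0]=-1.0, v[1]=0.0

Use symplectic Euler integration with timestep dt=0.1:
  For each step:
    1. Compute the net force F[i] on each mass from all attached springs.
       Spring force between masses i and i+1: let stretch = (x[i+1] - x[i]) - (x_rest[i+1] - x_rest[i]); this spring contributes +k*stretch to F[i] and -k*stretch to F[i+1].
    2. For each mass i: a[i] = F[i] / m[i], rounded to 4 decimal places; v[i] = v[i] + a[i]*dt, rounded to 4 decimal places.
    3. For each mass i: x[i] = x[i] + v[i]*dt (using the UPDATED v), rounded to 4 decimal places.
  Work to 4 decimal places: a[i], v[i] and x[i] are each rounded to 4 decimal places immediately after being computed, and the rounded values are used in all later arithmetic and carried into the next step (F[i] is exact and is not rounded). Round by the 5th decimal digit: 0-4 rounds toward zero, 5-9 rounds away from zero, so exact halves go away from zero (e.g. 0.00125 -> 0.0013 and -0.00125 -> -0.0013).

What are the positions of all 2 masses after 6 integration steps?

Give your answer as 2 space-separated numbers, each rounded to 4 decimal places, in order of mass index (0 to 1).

Step 0: x=[7.0000 9.0000] v=[-1.0000 0.0000]
Step 1: x=[6.8400 9.0600] v=[-1.6000 0.6000]
Step 2: x=[6.6244 9.1756] v=[-2.1560 1.1560]
Step 3: x=[6.3598 9.3402] v=[-2.6458 1.6458]
Step 4: x=[6.0548 9.5452] v=[-3.0497 2.0497]
Step 5: x=[5.7196 9.7804] v=[-3.3516 2.3516]
Step 6: x=[5.3657 10.0343] v=[-3.5394 2.5394]

Answer: 5.3657 10.0343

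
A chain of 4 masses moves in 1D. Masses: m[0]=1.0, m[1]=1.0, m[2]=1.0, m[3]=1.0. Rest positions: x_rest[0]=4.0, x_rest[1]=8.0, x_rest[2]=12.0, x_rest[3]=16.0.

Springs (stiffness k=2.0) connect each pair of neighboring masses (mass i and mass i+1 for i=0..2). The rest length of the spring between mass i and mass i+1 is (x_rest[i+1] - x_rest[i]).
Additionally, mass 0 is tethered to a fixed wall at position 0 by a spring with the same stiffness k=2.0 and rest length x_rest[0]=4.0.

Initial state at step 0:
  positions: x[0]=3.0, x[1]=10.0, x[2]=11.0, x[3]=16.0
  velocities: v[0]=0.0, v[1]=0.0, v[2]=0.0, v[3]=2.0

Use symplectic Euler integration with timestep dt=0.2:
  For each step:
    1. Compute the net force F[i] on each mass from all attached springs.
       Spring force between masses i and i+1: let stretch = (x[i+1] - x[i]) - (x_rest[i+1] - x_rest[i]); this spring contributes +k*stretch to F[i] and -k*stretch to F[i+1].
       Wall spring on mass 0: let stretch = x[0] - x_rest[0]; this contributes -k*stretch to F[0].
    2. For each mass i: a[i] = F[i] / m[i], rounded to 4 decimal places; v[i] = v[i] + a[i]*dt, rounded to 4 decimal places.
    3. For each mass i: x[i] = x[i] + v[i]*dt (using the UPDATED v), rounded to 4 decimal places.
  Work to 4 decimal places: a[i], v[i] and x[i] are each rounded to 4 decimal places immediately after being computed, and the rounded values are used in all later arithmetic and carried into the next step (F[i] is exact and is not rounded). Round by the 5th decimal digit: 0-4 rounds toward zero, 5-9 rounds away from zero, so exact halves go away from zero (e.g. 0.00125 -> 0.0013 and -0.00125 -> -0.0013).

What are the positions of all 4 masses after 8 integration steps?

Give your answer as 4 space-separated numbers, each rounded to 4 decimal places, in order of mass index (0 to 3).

Step 0: x=[3.0000 10.0000 11.0000 16.0000] v=[0.0000 0.0000 0.0000 2.0000]
Step 1: x=[3.3200 9.5200 11.3200 16.3200] v=[1.6000 -2.4000 1.6000 1.6000]
Step 2: x=[3.8704 8.6880 11.8960 16.5600] v=[2.7520 -4.1600 2.8800 1.2000]
Step 3: x=[4.4966 7.7272 12.5885 16.7469] v=[3.1309 -4.8038 3.4624 0.9344]
Step 4: x=[5.0215 6.8969 13.2247 16.9211] v=[2.6245 -4.1515 3.1812 0.8710]
Step 5: x=[5.2947 6.4228 13.6504 17.1196] v=[1.3661 -2.3705 2.1286 0.9924]
Step 6: x=[5.2346 6.4367 13.7754 17.3605] v=[-0.3005 0.0693 0.6252 1.2047]
Step 7: x=[4.8519 6.9415 13.6002 17.6346] v=[-1.9135 2.5239 -0.8762 1.3707]
Step 8: x=[4.2482 7.8118 13.2150 17.9060] v=[-3.0184 4.3515 -1.9259 1.3569]

Answer: 4.2482 7.8118 13.2150 17.9060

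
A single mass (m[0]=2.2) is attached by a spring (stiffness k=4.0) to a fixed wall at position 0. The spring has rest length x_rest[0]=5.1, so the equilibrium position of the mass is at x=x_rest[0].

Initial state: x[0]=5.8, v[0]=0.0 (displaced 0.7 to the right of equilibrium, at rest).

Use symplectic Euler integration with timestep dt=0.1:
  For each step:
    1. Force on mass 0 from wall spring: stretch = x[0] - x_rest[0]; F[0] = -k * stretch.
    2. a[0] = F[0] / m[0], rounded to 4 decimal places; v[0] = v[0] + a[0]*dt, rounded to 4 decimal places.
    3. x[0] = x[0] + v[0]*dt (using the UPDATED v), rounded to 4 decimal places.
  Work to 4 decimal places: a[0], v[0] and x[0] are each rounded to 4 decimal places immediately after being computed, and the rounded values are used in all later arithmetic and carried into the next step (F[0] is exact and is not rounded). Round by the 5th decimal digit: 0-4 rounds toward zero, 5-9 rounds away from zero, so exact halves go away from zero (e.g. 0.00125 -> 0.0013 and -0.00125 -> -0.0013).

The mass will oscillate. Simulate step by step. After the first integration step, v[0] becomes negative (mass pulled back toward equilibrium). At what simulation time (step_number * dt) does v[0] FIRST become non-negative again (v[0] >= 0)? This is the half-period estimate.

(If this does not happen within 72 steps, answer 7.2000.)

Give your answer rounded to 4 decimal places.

Answer: 2.4000

Derivation:
Step 0: x=[5.8000] v=[0.0000]
Step 1: x=[5.7873] v=[-0.1273]
Step 2: x=[5.7621] v=[-0.2523]
Step 3: x=[5.7248] v=[-0.3727]
Step 4: x=[5.6762] v=[-0.4863]
Step 5: x=[5.6171] v=[-0.5911]
Step 6: x=[5.5486] v=[-0.6851]
Step 7: x=[5.4719] v=[-0.7667]
Step 8: x=[5.3885] v=[-0.8343]
Step 9: x=[5.2998] v=[-0.8868]
Step 10: x=[5.2075] v=[-0.9231]
Step 11: x=[5.1132] v=[-0.9427]
Step 12: x=[5.0187] v=[-0.9451]
Step 13: x=[4.9257] v=[-0.9303]
Step 14: x=[4.8358] v=[-0.8986]
Step 15: x=[4.7507] v=[-0.8506]
Step 16: x=[4.6720] v=[-0.7871]
Step 17: x=[4.6011] v=[-0.7093]
Step 18: x=[4.5392] v=[-0.6186]
Step 19: x=[4.4875] v=[-0.5166]
Step 20: x=[4.4470] v=[-0.4052]
Step 21: x=[4.4184] v=[-0.2865]
Step 22: x=[4.4021] v=[-0.1626]
Step 23: x=[4.3985] v=[-0.0357]
Step 24: x=[4.4077] v=[0.0919]
First v>=0 after going negative at step 24, time=2.4000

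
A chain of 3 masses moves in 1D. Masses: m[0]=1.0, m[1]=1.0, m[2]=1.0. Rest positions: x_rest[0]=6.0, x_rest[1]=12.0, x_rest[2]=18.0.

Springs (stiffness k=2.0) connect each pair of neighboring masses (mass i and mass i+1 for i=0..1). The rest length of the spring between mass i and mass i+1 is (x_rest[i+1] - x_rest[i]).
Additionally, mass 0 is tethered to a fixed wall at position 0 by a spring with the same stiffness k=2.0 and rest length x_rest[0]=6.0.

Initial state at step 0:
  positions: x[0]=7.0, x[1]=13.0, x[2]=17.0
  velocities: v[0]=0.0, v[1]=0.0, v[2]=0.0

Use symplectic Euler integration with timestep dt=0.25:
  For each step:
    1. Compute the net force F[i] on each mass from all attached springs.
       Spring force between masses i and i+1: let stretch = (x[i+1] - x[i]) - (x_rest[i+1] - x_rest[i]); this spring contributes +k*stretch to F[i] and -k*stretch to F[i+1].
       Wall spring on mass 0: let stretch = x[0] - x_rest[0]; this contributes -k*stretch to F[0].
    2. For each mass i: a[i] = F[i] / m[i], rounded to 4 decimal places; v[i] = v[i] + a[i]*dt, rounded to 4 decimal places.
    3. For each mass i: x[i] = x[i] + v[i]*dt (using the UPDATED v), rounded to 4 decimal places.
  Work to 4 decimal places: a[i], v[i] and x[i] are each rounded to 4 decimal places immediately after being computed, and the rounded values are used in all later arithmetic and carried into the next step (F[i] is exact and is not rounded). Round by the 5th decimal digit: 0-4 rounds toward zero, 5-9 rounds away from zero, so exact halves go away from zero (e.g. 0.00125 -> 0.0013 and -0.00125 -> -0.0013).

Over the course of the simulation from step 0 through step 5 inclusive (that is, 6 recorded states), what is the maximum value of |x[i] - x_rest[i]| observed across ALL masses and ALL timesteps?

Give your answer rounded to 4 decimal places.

Answer: 1.0062

Derivation:
Step 0: x=[7.0000 13.0000 17.0000] v=[0.0000 0.0000 0.0000]
Step 1: x=[6.8750 12.7500 17.2500] v=[-0.5000 -1.0000 1.0000]
Step 2: x=[6.6250 12.3281 17.6875] v=[-1.0000 -1.6875 1.7500]
Step 3: x=[6.2598 11.8633 18.2051] v=[-1.4610 -1.8594 2.0703]
Step 4: x=[5.8125 11.4907 18.6800] v=[-1.7892 -1.4903 1.8994]
Step 5: x=[5.3484 11.3070 19.0062] v=[-1.8564 -0.7348 1.3048]
Max displacement = 1.0062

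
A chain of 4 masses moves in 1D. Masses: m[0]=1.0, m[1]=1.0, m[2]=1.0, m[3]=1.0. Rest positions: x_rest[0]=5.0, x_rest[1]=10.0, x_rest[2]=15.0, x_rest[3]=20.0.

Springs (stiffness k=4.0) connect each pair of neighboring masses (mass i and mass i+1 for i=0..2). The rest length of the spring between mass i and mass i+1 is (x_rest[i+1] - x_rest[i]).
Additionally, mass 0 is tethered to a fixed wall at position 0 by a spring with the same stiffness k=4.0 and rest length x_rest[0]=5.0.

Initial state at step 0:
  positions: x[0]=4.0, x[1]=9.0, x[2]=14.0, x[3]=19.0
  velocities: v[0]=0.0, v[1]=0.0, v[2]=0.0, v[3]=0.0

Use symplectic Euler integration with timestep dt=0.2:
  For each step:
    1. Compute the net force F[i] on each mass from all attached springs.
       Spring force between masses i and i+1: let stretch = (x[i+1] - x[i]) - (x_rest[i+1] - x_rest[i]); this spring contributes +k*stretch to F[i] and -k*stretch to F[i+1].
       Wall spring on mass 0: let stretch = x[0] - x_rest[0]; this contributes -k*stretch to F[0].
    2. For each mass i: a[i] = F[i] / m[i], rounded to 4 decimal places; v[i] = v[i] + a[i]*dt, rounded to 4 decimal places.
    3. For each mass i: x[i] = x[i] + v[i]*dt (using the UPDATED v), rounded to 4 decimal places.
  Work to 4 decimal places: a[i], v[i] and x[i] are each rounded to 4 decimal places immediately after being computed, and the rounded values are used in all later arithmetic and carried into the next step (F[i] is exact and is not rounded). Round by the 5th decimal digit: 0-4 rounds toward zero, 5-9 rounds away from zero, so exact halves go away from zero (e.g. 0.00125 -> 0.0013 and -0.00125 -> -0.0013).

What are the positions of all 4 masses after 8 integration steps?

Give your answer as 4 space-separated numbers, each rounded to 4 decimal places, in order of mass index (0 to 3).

Answer: 5.0028 10.1385 14.6054 19.1608

Derivation:
Step 0: x=[4.0000 9.0000 14.0000 19.0000] v=[0.0000 0.0000 0.0000 0.0000]
Step 1: x=[4.1600 9.0000 14.0000 19.0000] v=[0.8000 0.0000 0.0000 0.0000]
Step 2: x=[4.4288 9.0256 14.0000 19.0000] v=[1.3440 0.1280 0.0000 0.0000]
Step 3: x=[4.7245 9.1116 14.0041 19.0000] v=[1.4784 0.4301 0.0205 0.0000]
Step 4: x=[4.9662 9.2785 14.0247 19.0007] v=[1.2085 0.8344 0.1032 0.0033]
Step 5: x=[5.1033 9.5148 14.0821 19.0052] v=[0.6854 1.1815 0.2870 0.0225]
Step 6: x=[5.1297 9.7760 14.1964 19.0220] v=[0.1320 1.3061 0.5716 0.0840]
Step 7: x=[5.0788 10.0011 14.3756 19.0667] v=[-0.2547 1.1254 0.8958 0.2235]
Step 8: x=[5.0028 10.1385 14.6054 19.1608] v=[-0.3799 0.6872 1.1491 0.4706]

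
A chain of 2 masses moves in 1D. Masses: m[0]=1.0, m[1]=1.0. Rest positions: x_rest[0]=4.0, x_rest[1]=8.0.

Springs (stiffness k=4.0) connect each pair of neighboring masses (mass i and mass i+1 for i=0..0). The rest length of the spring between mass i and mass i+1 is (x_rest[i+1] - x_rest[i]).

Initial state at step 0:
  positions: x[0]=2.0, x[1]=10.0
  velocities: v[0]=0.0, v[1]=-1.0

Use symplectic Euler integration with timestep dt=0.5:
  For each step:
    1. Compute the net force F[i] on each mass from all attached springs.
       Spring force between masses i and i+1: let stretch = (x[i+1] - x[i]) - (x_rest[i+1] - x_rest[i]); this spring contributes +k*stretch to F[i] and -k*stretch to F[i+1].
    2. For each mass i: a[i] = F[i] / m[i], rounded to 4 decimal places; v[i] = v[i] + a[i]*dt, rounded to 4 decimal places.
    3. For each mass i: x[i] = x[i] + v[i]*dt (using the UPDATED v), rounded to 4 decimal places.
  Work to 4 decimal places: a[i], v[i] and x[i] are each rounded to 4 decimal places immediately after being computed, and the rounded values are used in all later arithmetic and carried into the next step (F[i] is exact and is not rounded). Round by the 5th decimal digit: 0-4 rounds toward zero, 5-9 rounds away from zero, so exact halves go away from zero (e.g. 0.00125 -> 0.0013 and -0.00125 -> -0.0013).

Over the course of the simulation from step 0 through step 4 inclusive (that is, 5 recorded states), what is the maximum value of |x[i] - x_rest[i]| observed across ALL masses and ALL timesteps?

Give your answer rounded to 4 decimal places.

Step 0: x=[2.0000 10.0000] v=[0.0000 -1.0000]
Step 1: x=[6.0000 5.5000] v=[8.0000 -9.0000]
Step 2: x=[5.5000 5.5000] v=[-1.0000 0.0000]
Step 3: x=[1.0000 9.5000] v=[-9.0000 8.0000]
Step 4: x=[1.0000 9.0000] v=[0.0000 -1.0000]
Max displacement = 3.0000

Answer: 3.0000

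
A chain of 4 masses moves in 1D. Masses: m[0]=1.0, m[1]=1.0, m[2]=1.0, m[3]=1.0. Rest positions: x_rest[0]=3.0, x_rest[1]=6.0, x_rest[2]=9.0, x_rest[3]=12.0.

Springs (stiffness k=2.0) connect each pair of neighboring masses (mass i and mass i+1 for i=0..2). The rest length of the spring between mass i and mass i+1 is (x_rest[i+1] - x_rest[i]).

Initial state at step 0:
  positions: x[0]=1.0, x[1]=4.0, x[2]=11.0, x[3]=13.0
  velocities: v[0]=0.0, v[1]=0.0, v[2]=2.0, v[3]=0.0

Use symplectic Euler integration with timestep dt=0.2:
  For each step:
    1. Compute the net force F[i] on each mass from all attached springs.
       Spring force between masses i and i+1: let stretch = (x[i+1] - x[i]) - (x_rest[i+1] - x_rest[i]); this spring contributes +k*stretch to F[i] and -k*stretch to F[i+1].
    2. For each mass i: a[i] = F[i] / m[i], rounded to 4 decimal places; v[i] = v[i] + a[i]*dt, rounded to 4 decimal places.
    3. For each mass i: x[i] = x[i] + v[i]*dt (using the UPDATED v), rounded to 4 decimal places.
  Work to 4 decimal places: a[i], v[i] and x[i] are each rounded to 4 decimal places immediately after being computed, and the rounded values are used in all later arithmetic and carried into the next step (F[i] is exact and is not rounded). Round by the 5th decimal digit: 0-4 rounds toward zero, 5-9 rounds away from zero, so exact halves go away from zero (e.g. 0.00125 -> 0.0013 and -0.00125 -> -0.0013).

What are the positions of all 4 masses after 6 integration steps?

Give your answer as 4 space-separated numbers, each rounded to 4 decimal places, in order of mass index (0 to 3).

Step 0: x=[1.0000 4.0000 11.0000 13.0000] v=[0.0000 0.0000 2.0000 0.0000]
Step 1: x=[1.0000 4.3200 11.0000 13.0800] v=[0.0000 1.6000 0.0000 0.4000]
Step 2: x=[1.0256 4.9088 10.6320 13.2336] v=[0.1280 2.9440 -1.8400 0.7680]
Step 3: x=[1.1219 5.6448 10.0143 13.4191] v=[0.4813 3.6800 -3.0886 0.9274]
Step 4: x=[1.3400 6.3685 9.3194 13.5722] v=[1.0905 3.6186 -3.4745 0.7655]
Step 5: x=[1.7204 6.9260 8.7287 13.6251] v=[1.9019 2.7876 -2.9537 0.2644]
Step 6: x=[2.2772 7.2113 8.3855 13.5263] v=[2.7841 1.4264 -1.7162 -0.4942]

Answer: 2.2772 7.2113 8.3855 13.5263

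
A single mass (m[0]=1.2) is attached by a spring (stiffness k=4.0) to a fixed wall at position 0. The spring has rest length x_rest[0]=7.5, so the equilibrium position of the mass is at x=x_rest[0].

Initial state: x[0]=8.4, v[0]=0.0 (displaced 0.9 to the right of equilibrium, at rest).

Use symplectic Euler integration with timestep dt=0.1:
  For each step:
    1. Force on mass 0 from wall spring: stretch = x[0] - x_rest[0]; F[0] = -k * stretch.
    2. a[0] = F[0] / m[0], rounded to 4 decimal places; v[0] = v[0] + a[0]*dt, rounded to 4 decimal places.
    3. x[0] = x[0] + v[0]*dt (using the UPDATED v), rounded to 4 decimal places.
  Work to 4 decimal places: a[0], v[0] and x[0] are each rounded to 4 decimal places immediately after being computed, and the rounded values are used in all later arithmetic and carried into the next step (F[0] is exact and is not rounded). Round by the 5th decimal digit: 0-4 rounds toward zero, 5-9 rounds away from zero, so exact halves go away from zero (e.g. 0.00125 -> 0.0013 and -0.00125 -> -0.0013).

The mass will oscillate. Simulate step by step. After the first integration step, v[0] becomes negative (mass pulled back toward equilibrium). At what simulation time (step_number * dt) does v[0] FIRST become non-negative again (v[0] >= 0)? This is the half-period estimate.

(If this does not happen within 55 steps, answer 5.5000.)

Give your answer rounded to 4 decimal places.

Step 0: x=[8.4000] v=[0.0000]
Step 1: x=[8.3700] v=[-0.3000]
Step 2: x=[8.3110] v=[-0.5900]
Step 3: x=[8.2250] v=[-0.8603]
Step 4: x=[8.1148] v=[-1.1020]
Step 5: x=[7.9841] v=[-1.3069]
Step 6: x=[7.8373] v=[-1.4683]
Step 7: x=[7.6792] v=[-1.5807]
Step 8: x=[7.5152] v=[-1.6404]
Step 9: x=[7.3507] v=[-1.6455]
Step 10: x=[7.1911] v=[-1.5957]
Step 11: x=[7.0418] v=[-1.4927]
Step 12: x=[6.9078] v=[-1.3400]
Step 13: x=[6.7935] v=[-1.1426]
Step 14: x=[6.7028] v=[-0.9071]
Step 15: x=[6.6387] v=[-0.6414]
Step 16: x=[6.6033] v=[-0.3543]
Step 17: x=[6.5978] v=[-0.0554]
Step 18: x=[6.6223] v=[0.2453]
First v>=0 after going negative at step 18, time=1.8000

Answer: 1.8000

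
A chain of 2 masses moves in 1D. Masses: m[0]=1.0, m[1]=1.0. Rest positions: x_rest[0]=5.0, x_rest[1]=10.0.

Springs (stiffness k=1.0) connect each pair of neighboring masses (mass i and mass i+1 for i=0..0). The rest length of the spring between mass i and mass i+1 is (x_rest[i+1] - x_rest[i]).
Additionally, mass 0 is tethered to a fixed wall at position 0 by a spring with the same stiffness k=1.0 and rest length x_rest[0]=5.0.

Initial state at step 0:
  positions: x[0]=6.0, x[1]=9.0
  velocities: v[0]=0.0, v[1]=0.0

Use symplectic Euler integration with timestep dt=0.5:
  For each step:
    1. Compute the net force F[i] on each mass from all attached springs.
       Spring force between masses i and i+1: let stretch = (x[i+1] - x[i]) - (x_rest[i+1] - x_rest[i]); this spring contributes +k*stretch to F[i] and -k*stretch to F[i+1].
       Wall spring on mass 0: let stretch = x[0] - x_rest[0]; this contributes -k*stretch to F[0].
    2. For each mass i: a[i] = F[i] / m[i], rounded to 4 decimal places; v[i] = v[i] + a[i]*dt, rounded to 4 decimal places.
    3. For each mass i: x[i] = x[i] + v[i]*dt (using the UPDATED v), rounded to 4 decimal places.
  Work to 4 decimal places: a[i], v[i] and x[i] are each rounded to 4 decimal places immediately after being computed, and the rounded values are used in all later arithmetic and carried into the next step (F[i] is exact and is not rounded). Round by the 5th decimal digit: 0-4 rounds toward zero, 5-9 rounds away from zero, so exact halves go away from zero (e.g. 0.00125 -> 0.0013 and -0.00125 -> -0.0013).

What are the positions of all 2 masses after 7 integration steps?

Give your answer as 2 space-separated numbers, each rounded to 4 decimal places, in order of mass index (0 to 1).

Answer: 6.3982 9.4013

Derivation:
Step 0: x=[6.0000 9.0000] v=[0.0000 0.0000]
Step 1: x=[5.2500 9.5000] v=[-1.5000 1.0000]
Step 2: x=[4.2500 10.1875] v=[-2.0000 1.3750]
Step 3: x=[3.6719 10.6407] v=[-1.1563 0.9063]
Step 4: x=[3.9180 10.6017] v=[0.4922 -0.0781]
Step 5: x=[4.8556 10.1417] v=[1.8751 -0.9200]
Step 6: x=[5.9008 9.6102] v=[2.0904 -1.0631]
Step 7: x=[6.3982 9.4013] v=[0.9947 -0.4178]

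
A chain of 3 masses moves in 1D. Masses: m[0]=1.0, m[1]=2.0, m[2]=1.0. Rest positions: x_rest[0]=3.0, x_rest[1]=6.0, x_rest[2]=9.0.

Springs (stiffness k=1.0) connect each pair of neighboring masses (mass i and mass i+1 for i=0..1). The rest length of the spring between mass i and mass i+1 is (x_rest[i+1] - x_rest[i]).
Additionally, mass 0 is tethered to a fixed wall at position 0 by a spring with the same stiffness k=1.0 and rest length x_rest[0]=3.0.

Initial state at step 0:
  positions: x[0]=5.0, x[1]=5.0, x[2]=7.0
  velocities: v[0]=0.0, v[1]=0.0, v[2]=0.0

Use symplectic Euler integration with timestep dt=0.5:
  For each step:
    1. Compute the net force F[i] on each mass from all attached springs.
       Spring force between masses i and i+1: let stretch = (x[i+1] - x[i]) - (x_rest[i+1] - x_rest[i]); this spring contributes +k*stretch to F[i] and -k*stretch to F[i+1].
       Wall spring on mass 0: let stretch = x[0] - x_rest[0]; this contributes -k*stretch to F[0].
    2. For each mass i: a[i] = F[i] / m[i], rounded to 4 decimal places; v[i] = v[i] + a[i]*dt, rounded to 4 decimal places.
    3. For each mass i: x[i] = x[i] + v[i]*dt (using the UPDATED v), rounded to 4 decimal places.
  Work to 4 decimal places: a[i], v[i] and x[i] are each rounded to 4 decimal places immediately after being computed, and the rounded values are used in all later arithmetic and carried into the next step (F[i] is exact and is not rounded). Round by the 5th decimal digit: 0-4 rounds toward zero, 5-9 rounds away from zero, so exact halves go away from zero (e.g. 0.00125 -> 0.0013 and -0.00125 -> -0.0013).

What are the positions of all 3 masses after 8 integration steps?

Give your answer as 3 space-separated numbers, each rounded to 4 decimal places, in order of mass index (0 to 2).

Answer: 4.8177 5.6479 8.9101

Derivation:
Step 0: x=[5.0000 5.0000 7.0000] v=[0.0000 0.0000 0.0000]
Step 1: x=[3.7500 5.2500 7.2500] v=[-2.5000 0.5000 0.5000]
Step 2: x=[1.9375 5.5625 7.7500] v=[-3.6250 0.6250 1.0000]
Step 3: x=[0.5469 5.6953 8.4532] v=[-2.7813 0.2656 1.4063]
Step 4: x=[0.3066 5.5293 9.2169] v=[-0.4806 -0.3321 1.5274]
Step 5: x=[1.2954 5.1714 9.8087] v=[1.9775 -0.7159 1.1836]
Step 6: x=[2.9293 4.9086 9.9912] v=[3.2678 -0.5256 0.3650]
Step 7: x=[4.3257 5.0338 9.6531] v=[2.7928 0.2503 -0.6763]
Step 8: x=[4.8177 5.6479 8.9101] v=[0.9840 1.2281 -1.4860]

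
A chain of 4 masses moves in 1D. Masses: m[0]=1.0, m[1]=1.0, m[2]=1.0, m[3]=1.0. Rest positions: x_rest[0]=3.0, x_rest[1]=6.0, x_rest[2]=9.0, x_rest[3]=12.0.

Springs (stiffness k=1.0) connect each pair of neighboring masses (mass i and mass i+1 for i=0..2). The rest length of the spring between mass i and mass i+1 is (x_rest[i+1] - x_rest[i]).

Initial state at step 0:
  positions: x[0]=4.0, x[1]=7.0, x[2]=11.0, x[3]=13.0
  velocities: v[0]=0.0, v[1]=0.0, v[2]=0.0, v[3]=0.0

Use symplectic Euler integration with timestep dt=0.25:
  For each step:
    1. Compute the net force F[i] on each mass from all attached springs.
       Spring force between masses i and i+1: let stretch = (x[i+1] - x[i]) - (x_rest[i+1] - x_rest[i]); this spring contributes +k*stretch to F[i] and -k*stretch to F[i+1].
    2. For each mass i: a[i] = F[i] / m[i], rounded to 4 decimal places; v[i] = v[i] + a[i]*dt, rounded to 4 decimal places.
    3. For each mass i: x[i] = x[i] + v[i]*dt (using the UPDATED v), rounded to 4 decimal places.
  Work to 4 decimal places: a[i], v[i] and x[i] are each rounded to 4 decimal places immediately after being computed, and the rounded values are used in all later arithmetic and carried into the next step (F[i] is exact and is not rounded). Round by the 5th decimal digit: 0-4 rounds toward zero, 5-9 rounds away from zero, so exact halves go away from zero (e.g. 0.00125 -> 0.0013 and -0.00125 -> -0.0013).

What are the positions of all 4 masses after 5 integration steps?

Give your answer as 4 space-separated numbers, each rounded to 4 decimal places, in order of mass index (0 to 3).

Step 0: x=[4.0000 7.0000 11.0000 13.0000] v=[0.0000 0.0000 0.0000 0.0000]
Step 1: x=[4.0000 7.0625 10.8750 13.0625] v=[0.0000 0.2500 -0.5000 0.2500]
Step 2: x=[4.0039 7.1719 10.6484 13.1758] v=[0.0156 0.4375 -0.9063 0.4531]
Step 3: x=[4.0183 7.3006 10.3625 13.3186] v=[0.0576 0.5146 -1.1436 0.5713]
Step 4: x=[4.0504 7.4155 10.0700 13.4642] v=[0.1282 0.4595 -1.1701 0.5823]
Step 5: x=[4.1053 7.4860 9.8237 13.5852] v=[0.2195 0.2819 -0.9852 0.4838]

Answer: 4.1053 7.4860 9.8237 13.5852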